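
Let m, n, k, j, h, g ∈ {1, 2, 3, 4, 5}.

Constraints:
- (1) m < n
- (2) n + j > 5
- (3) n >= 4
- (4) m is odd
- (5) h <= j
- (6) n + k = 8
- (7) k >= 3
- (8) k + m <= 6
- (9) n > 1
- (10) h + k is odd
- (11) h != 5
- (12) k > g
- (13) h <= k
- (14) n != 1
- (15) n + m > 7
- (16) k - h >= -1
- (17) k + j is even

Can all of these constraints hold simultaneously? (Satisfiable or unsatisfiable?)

The assignment m = 3, n = 5, k = 3, j = 3, h = 2, g = 1 works:
  constraint 2 holds since n + j = 8.
  constraint 6 holds since n + k = 8.
  constraint 8 holds since k + m = 6.
The rest check out directly.

Satisfiable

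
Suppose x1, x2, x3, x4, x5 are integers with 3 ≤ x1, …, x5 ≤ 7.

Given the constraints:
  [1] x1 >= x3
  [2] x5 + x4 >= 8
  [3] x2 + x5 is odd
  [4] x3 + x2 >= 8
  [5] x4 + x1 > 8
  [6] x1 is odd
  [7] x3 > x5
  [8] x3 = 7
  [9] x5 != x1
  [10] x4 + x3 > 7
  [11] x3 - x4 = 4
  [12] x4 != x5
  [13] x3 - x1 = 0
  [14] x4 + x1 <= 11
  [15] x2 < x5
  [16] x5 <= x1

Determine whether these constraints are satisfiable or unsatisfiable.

Satisfiable

Try x1 = 7, x2 = 3, x3 = 7, x4 = 3, x5 = 6.
Check constraint 2: x5 + x4 = 9; constraint 4: x3 + x2 = 10. The remaining constraints are straightforward to verify.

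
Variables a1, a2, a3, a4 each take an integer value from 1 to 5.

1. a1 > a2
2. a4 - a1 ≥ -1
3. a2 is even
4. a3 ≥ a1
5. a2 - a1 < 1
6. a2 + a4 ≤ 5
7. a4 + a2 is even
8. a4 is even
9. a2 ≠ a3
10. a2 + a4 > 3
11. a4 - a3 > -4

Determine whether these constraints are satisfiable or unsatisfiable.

The assignment a1 = 3, a2 = 2, a3 = 3, a4 = 2 works:
  constraint 2 holds since a4 - a1 = -1.
  constraint 5 holds since a2 - a1 = -1.
  constraint 6 holds since a2 + a4 = 4.
The rest check out directly.

Satisfiable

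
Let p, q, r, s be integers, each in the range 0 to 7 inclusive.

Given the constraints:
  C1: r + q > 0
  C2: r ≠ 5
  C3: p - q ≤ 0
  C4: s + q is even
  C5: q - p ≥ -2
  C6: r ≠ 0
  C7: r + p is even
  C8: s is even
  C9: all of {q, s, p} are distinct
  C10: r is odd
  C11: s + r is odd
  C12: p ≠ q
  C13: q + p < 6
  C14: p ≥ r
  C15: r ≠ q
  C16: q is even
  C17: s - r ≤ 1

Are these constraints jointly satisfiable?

Satisfiable

The assignment p = 1, q = 2, r = 1, s = 0 works:
  constraint 1 holds since r + q = 3.
  constraint 3 holds since p - q = -1.
The rest check out directly.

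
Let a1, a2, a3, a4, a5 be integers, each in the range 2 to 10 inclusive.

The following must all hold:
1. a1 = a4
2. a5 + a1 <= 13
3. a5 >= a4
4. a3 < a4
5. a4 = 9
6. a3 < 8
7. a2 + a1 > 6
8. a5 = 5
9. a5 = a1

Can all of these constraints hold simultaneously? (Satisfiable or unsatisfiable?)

Unsatisfiable

Constraint 8 fixes a5 = 5 and constraint 5 fixes a4 = 9. Constraints 1 and 9 give a5 = a1 = a4, so a5 = a4. But 5 ≠ 9 — contradiction.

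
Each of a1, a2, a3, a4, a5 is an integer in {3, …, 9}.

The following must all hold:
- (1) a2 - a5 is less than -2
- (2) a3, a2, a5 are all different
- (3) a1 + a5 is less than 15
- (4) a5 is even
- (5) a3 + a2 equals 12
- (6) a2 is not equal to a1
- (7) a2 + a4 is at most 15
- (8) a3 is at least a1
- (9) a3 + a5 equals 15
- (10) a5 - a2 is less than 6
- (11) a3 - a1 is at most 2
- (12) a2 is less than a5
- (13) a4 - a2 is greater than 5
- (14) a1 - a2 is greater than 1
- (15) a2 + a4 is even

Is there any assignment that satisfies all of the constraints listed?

Take a1 = 7, a2 = 3, a3 = 9, a4 = 9, a5 = 6. Then constraint 1: a2 - a5 = -3; constraint 3: a1 + a5 = 13; constraint 5: a3 + a2 = 12, and every other listed constraint is also met.

Satisfiable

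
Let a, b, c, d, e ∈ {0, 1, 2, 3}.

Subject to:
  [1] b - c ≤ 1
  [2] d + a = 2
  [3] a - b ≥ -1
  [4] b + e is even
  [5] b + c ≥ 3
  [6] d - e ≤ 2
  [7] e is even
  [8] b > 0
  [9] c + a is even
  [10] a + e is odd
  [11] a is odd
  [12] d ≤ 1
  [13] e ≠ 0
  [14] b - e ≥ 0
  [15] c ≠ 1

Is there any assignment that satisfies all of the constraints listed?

Satisfiable

Setting (a, b, c, d, e) = (1, 2, 3, 1, 2) satisfies everything: constraint 1: b - c = -1; constraint 2: d + a = 2; constraint 3: a - b = -1, and the others follow.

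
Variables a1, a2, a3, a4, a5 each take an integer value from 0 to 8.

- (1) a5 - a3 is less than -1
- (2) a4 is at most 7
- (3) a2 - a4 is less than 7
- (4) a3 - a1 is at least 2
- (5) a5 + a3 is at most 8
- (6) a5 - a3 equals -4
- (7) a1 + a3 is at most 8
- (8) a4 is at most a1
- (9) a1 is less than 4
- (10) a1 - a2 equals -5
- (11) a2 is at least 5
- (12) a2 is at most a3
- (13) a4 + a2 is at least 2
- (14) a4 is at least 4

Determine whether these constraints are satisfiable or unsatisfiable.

From constraints 8 and 14: a1 ≥ a4 ≥ 4. From constraints 11 and 12: a3 ≥ a2 ≥ 5. Hence a1 + a3 ≥ 9. But constraint 7 requires a1 + a3 ≤ 8, and 8 < 9. Contradiction.

Unsatisfiable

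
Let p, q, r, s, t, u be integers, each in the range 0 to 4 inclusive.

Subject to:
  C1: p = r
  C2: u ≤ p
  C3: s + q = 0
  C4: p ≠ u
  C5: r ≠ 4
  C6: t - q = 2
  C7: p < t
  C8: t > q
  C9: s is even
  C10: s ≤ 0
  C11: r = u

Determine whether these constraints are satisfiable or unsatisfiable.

Unsatisfiable

From constraints 1 and 11, p = r = u, so p = u. But constraint 4 says p ≠ u. Contradiction.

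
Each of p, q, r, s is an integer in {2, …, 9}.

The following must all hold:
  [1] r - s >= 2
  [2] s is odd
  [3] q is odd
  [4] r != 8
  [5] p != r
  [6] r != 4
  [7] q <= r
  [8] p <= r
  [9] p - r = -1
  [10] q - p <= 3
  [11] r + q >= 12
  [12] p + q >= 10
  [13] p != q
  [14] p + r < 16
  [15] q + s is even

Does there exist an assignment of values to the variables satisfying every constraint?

The assignment p = 6, q = 7, r = 7, s = 3 works:
  constraint 1 holds since r - s = 4.
  constraint 9 holds since p - r = -1.
  constraint 10 holds since q - p = 1.
The rest check out directly.

Satisfiable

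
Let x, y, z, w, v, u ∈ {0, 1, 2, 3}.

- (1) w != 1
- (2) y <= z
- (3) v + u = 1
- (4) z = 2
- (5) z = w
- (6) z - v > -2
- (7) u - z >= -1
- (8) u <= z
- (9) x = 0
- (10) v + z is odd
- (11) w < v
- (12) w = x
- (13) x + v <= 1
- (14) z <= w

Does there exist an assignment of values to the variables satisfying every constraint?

Constraint 4 fixes z = 2 and constraint 9 fixes x = 0. Constraints 5 and 12 give z = w = x, so z = x. But 2 ≠ 0 — contradiction.

Unsatisfiable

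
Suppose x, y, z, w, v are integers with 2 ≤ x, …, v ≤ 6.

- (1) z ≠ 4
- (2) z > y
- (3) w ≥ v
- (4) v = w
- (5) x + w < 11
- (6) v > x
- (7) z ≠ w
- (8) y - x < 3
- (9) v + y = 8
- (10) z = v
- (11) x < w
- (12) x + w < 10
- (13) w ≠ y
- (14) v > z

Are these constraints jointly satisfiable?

From constraints 4 and 10, z = v = w, so z = w. But constraint 7 says z ≠ w. Contradiction.

Unsatisfiable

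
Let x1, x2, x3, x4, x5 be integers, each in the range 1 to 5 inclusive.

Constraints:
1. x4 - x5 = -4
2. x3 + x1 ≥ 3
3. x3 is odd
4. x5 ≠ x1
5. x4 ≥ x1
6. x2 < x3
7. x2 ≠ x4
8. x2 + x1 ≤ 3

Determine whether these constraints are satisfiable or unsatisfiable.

Satisfiable

Try x1 = 1, x2 = 2, x3 = 5, x4 = 1, x5 = 5.
Check constraint 1: x4 - x5 = -4; constraint 2: x3 + x1 = 6. The remaining constraints are straightforward to verify.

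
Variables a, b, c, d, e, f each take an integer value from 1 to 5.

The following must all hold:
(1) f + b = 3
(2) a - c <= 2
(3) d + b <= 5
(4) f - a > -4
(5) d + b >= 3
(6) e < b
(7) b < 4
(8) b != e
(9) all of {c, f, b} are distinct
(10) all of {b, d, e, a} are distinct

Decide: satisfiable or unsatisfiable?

Take a = 4, b = 2, c = 3, d = 3, e = 1, f = 1. Then constraint 1: f + b = 3; constraint 2: a - c = 1, and every other listed constraint is also met.

Satisfiable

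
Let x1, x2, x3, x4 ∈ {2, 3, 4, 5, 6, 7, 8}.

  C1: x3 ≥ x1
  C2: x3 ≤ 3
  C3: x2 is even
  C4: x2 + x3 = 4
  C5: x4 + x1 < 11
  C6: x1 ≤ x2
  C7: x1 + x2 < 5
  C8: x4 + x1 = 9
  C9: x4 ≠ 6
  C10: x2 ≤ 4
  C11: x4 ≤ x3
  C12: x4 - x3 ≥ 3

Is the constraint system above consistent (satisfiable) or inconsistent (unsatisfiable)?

Unsatisfiable

From constraints 2 and 11: x4 ≤ x3 ≤ 3. From constraints 6 and 10: x1 ≤ x2 ≤ 4. Hence x4 + x1 ≤ 7. But constraint 8 requires x4 + x1 = 9, and 9 > 7. Contradiction.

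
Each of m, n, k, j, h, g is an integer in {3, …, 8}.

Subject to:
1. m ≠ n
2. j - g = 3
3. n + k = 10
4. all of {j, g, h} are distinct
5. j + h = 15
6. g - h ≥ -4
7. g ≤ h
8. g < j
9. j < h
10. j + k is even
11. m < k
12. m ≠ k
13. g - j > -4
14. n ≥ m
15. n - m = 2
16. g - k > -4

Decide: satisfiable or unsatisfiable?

Satisfiable

Try m = 3, n = 5, k = 5, j = 7, h = 8, g = 4.
Check constraint 2: j - g = 3; constraint 3: n + k = 10; constraint 5: j + h = 15. The remaining constraints are straightforward to verify.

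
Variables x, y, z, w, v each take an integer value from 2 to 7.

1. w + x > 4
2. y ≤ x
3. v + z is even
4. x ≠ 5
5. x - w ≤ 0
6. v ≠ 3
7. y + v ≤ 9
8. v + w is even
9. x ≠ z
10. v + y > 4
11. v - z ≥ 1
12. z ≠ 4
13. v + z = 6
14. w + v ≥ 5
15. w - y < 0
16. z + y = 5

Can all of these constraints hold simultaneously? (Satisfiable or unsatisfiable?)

Constraints 2, 5, and 15 give w < y, y ≤ x, x ≤ w. Chaining: w < y ≤ x ≤ w, which forces w < w — impossible.

Unsatisfiable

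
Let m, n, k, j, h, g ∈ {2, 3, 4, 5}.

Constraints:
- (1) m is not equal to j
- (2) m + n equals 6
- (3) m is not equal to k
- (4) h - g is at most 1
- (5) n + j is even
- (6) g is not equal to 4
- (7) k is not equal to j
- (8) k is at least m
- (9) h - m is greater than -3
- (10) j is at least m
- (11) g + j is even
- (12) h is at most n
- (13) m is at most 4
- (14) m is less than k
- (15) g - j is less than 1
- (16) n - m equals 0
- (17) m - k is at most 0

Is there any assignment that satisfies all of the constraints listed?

Setting (m, n, k, j, h, g) = (3, 3, 4, 5, 2, 3) satisfies everything: constraint 2: m + n = 6; constraint 4: h - g = -1; constraint 9: h - m = -1, and the others follow.

Satisfiable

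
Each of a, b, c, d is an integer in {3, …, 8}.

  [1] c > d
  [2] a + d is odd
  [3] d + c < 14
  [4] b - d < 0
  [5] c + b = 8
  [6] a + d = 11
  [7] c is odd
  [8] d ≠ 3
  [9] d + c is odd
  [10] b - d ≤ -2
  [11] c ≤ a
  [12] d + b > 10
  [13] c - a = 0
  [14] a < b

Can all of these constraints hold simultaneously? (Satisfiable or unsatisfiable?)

Unsatisfiable

Constraints 1, 4, 11, and 14 give b < d, d < c, c ≤ a, a < b. Chaining: b < d < c ≤ a < b, which forces b < b — impossible.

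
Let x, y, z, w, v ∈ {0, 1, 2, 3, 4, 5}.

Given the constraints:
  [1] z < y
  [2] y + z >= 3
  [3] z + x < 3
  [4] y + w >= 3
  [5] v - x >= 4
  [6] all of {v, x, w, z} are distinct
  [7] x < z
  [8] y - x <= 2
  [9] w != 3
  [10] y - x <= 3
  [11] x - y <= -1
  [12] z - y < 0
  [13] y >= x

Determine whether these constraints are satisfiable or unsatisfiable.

The assignment x = 0, y = 2, z = 1, w = 2, v = 5 works:
  constraint 2 holds since y + z = 3.
  constraint 3 holds since z + x = 1.
  constraint 4 holds since y + w = 4.
The rest check out directly.

Satisfiable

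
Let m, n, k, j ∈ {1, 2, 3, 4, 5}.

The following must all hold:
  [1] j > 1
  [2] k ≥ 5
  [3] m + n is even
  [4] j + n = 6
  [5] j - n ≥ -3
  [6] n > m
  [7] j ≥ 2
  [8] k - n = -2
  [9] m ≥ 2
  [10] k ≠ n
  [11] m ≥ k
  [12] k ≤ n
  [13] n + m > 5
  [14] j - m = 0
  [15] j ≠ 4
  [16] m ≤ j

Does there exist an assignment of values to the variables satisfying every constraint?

Unsatisfiable

From constraints 9 and 16: j ≥ m ≥ 2. From constraints 2 and 12: n ≥ k ≥ 5. Hence j + n ≥ 7. But constraint 4 requires j + n = 6, and 6 < 7. Contradiction.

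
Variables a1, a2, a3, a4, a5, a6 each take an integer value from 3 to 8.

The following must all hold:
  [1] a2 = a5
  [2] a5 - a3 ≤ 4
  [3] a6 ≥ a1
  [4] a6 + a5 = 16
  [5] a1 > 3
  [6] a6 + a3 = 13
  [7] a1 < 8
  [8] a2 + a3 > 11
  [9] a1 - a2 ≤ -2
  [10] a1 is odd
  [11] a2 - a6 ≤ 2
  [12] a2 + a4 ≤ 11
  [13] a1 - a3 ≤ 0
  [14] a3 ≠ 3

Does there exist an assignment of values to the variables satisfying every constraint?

Satisfiable

One satisfying assignment is a1 = 5, a2 = 8, a3 = 5, a4 = 3, a5 = 8, a6 = 8.
For the less obvious constraints — constraint 2: a5 - a3 = 3; constraint 4: a6 + a5 = 16; constraint 6: a6 + a3 = 13 — and the others hold by inspection.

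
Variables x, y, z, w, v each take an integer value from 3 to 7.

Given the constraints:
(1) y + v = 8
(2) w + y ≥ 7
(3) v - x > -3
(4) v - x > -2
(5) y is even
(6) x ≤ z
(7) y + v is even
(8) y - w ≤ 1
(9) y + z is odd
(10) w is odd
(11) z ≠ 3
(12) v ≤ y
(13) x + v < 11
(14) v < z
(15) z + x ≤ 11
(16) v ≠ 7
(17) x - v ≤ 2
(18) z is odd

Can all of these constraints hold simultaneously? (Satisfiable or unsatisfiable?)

Satisfiable

Take x = 5, y = 4, z = 5, w = 5, v = 4. Then constraint 1: y + v = 8; constraint 2: w + y = 9, and every other listed constraint is also met.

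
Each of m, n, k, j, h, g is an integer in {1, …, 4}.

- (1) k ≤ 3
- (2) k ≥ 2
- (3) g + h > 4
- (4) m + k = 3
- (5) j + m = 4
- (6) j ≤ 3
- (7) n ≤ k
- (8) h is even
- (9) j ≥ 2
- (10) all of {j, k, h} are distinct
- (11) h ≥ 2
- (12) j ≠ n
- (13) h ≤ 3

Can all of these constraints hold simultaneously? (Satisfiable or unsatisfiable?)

Unsatisfiable

Constraints 1, 2, 6, 9, 11, and 13 confine each of j, k, h to the 2 values {2, 3}.
Constraint 10 requires all 3 of them to be distinct, but only 2 values are available — impossible by the pigeonhole principle.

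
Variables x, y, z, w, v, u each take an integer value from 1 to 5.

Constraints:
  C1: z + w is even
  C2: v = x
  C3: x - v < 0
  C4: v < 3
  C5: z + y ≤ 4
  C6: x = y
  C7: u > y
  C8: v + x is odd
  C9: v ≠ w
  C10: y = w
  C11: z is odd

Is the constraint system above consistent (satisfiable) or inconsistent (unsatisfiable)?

From constraints 2, 6, and 10, v = x = y = w, so v = w. But constraint 9 says v ≠ w. Contradiction.

Unsatisfiable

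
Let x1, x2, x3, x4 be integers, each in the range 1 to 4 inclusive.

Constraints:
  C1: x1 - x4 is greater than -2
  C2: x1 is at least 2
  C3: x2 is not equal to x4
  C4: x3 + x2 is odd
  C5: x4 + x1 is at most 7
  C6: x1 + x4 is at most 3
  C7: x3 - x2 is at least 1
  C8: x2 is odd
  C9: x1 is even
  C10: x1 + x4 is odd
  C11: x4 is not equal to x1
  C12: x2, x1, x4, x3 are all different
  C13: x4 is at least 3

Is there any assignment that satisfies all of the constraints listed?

Unsatisfiable

From constraint 2: x1 ≥ 2. From constraint 13: x4 ≥ 3. Hence x1 + x4 ≥ 5. But constraint 6 requires x1 + x4 ≤ 3, and 3 < 5. Contradiction.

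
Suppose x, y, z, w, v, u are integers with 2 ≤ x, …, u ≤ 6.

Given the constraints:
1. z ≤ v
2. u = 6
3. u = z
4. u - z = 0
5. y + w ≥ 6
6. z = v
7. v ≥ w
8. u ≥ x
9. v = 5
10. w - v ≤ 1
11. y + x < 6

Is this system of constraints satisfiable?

Unsatisfiable

Constraint 2 fixes u = 6 and constraint 9 fixes v = 5. Constraints 3 and 6 give u = z = v, so u = v. But 6 ≠ 5 — contradiction.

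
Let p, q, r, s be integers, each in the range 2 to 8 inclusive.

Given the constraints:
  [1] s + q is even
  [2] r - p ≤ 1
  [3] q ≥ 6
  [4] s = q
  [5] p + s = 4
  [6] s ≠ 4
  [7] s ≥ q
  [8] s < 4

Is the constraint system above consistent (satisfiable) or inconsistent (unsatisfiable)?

Unsatisfiable

From constraints 3 and 7: s ≥ q and q ≥ 6, so s ≥ 6. From constraint 8: s ≤ 3. But 3 < 6, so no value of s works.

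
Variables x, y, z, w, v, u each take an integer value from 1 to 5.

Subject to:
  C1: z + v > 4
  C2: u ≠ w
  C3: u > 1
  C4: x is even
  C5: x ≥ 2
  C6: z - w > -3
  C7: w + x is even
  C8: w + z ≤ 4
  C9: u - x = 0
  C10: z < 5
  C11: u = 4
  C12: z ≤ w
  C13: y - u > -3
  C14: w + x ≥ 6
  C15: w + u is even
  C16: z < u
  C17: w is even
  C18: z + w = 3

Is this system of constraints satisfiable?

One satisfying assignment is x = 4, y = 2, z = 1, w = 2, v = 5, u = 4.
For the less obvious constraints — constraint 1: z + v = 6; constraint 6: z - w = -1; constraint 8: w + z = 3 — and the others hold by inspection.

Satisfiable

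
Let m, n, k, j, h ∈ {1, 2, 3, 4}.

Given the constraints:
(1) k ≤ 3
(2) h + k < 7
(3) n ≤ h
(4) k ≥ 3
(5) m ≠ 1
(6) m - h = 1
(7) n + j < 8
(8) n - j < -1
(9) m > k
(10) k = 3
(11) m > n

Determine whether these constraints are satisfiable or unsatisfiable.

Try m = 4, n = 1, k = 3, j = 4, h = 3.
Check constraint 2: h + k = 6; constraint 6: m - h = 1; constraint 7: n + j = 5. The remaining constraints are straightforward to verify.

Satisfiable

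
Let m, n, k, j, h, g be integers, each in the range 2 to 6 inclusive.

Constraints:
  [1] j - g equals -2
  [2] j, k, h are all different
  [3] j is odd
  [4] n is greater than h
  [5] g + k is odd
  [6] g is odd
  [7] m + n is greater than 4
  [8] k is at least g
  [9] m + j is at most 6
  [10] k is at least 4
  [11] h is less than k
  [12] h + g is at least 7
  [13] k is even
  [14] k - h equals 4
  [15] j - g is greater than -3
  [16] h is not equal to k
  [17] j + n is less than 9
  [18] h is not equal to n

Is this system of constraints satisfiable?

Try m = 2, n = 4, k = 6, j = 3, h = 2, g = 5.
Check constraint 1: j - g = -2; constraint 7: m + n = 6. The remaining constraints are straightforward to verify.

Satisfiable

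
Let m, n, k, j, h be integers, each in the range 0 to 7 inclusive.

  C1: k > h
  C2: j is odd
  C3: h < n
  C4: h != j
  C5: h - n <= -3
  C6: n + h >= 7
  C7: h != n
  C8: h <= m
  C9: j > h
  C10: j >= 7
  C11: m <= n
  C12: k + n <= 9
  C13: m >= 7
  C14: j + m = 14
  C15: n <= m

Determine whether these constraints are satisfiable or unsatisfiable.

Try m = 7, n = 7, k = 2, j = 7, h = 1.
Check constraint 5: h - n = -6; constraint 6: n + h = 8. The remaining constraints are straightforward to verify.

Satisfiable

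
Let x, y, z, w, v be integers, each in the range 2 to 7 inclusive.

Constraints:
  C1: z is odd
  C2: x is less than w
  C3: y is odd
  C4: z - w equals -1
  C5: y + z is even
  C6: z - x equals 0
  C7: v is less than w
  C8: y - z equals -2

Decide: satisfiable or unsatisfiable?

Satisfiable

Setting (x, y, z, w, v) = (5, 3, 5, 6, 2) satisfies everything: constraint 4: z - w = -1; constraint 6: z - x = 0; constraint 8: y - z = -2, and the others follow.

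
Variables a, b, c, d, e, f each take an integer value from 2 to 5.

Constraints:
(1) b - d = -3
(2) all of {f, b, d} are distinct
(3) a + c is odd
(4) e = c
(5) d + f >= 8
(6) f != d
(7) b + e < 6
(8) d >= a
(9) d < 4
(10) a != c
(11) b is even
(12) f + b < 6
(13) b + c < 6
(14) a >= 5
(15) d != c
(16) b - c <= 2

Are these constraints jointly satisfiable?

Unsatisfiable

From constraints 8 and 14: d ≥ a and a ≥ 5, so d ≥ 5. From constraint 9: d ≤ 3. But 3 < 5, so no value of d works.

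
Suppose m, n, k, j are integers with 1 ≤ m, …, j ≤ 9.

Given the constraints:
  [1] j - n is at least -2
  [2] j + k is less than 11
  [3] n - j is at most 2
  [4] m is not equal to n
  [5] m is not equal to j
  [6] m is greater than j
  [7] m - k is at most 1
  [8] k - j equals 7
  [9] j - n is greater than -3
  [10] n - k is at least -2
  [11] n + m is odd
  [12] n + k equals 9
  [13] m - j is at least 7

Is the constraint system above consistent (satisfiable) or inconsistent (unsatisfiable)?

Unsatisfiable

Constraints 3, 7, 10, and 13 give m − j ≥ 7, j − n ≥ -2, n − k ≥ -2, k − m ≥ -1.
Adding all 4 inequalities: the left sides telescope to 0, and the right sides sum to 7 + (-2) + (-2) + (-1) = 2. So 0 ≥ 2, which is false.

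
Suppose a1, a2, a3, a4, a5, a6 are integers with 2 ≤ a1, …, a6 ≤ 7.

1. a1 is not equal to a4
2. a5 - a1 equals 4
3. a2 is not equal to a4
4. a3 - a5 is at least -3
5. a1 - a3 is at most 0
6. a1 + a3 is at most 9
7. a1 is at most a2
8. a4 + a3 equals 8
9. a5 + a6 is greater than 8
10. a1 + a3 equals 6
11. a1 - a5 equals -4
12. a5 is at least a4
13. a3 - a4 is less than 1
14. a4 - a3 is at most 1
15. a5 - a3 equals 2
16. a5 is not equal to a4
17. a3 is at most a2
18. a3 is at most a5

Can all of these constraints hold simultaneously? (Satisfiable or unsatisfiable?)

Satisfiable

Take a1 = 2, a2 = 7, a3 = 4, a4 = 4, a5 = 6, a6 = 4. Then constraint 2: a5 - a1 = 4; constraint 4: a3 - a5 = -2; constraint 5: a1 - a3 = -2, and every other listed constraint is also met.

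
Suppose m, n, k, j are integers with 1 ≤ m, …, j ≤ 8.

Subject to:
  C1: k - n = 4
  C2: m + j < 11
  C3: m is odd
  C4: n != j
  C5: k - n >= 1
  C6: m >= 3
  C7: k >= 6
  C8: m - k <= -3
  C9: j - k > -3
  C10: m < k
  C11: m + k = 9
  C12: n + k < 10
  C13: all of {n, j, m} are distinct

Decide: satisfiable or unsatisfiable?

Try m = 3, n = 2, k = 6, j = 6.
Check constraint 1: k - n = 4; constraint 2: m + j = 9; constraint 5: k - n = 4. The remaining constraints are straightforward to verify.

Satisfiable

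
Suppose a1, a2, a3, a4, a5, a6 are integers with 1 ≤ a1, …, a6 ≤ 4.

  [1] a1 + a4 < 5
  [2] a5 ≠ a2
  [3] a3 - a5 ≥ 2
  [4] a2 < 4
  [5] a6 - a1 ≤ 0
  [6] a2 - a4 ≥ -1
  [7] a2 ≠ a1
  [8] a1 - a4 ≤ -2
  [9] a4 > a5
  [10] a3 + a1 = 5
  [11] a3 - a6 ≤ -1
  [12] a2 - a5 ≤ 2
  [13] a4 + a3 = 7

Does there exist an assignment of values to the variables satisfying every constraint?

Constraints 3, 5, 6, 8, 11, and 12 give a5 − a2 ≥ -2, a2 − a4 ≥ -1, a4 − a1 ≥ 2, a1 − a6 ≥ 0, a6 − a3 ≥ 1, a3 − a5 ≥ 2.
Adding all 6 inequalities: the left sides telescope to 0, and the right sides sum to (-2) + (-1) + 2 + 0 + 1 + 2 = 2. So 0 ≥ 2, which is false.

Unsatisfiable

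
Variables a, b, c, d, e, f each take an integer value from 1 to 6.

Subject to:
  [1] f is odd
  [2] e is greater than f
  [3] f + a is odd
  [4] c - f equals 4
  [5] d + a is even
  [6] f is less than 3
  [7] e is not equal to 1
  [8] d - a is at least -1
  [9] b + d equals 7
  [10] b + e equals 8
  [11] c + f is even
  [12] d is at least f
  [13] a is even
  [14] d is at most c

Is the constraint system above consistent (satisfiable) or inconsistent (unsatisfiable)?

Take a = 2, b = 3, c = 5, d = 4, e = 5, f = 1. Then constraint 4: c - f = 4; constraint 8: d - a = 2, and every other listed constraint is also met.

Satisfiable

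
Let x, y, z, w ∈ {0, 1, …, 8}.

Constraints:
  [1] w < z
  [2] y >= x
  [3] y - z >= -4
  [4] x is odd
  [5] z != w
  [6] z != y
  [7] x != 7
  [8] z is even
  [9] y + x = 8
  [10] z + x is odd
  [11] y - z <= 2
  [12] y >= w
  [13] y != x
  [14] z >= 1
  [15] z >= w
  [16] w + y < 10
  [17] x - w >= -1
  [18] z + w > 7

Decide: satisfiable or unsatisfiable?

Satisfiable

Try x = 1, y = 7, z = 8, w = 2.
Check constraint 3: y - z = -1; constraint 9: y + x = 8. The remaining constraints are straightforward to verify.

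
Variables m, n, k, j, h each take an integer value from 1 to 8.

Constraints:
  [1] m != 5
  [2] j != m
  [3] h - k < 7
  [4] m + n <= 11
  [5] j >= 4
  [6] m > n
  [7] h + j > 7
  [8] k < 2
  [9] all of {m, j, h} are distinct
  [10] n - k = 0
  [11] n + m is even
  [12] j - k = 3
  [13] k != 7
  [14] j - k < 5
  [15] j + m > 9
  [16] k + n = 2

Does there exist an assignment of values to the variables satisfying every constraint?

The assignment m = 7, n = 1, k = 1, j = 4, h = 6 works:
  constraint 3 holds since h - k = 5.
  constraint 4 holds since m + n = 8.
The rest check out directly.

Satisfiable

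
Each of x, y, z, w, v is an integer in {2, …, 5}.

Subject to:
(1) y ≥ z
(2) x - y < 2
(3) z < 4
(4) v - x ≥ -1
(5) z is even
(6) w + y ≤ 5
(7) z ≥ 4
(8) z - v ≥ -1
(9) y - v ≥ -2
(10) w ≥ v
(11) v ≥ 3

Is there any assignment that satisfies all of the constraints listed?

Unsatisfiable

From constraints 10 and 11: w ≥ v ≥ 3. From constraints 1 and 7: y ≥ z ≥ 4. Hence w + y ≥ 7. But constraint 6 requires w + y ≤ 5, and 5 < 7. Contradiction.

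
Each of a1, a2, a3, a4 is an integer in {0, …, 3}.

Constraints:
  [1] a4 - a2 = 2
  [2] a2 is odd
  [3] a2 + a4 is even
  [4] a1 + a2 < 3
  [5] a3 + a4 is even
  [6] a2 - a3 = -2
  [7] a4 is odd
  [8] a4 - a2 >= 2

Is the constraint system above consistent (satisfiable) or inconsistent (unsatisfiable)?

Satisfiable

Setting (a1, a2, a3, a4) = (1, 1, 3, 3) satisfies everything: constraint 1: a4 - a2 = 2; constraint 4: a1 + a2 = 2; constraint 6: a2 - a3 = -2, and the others follow.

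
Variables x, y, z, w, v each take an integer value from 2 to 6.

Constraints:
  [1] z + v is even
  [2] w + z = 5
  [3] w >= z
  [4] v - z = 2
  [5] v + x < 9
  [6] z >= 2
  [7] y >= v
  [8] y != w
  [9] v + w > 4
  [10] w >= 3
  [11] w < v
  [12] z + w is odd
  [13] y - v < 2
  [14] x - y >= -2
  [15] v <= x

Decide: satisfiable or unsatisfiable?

Satisfiable

Try x = 4, y = 4, z = 2, w = 3, v = 4.
Check constraint 2: w + z = 5; constraint 4: v - z = 2. The remaining constraints are straightforward to verify.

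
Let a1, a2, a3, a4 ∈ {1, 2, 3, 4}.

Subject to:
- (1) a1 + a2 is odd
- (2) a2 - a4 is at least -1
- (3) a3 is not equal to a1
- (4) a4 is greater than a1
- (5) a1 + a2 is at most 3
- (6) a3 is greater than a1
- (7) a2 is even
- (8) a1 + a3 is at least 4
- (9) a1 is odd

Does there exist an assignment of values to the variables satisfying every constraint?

Satisfiable

One satisfying assignment is a1 = 1, a2 = 2, a3 = 3, a4 = 3.
For the less obvious constraints — constraint 2: a2 - a4 = -1; constraint 5: a1 + a2 = 3; constraint 8: a1 + a3 = 4 — and the others hold by inspection.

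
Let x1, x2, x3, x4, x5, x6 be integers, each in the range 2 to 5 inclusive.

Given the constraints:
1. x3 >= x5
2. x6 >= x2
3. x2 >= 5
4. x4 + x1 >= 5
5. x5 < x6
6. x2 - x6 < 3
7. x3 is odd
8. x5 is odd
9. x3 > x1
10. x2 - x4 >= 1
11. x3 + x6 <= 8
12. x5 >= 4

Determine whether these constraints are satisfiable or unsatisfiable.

From constraints 1 and 12: x3 ≥ x5 ≥ 4. From constraints 2 and 3: x6 ≥ x2 ≥ 5. Hence x3 + x6 ≥ 9. But constraint 11 requires x3 + x6 ≤ 8, and 8 < 9. Contradiction.

Unsatisfiable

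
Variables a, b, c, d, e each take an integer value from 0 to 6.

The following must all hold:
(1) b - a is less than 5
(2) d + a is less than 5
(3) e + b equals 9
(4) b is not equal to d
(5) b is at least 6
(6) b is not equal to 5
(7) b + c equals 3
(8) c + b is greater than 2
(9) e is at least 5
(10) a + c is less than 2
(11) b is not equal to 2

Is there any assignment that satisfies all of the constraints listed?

Unsatisfiable

From constraint 9: e ≥ 5. From constraint 5: b ≥ 6. Hence e + b ≥ 11. But constraint 3 requires e + b = 9, and 9 < 11. Contradiction.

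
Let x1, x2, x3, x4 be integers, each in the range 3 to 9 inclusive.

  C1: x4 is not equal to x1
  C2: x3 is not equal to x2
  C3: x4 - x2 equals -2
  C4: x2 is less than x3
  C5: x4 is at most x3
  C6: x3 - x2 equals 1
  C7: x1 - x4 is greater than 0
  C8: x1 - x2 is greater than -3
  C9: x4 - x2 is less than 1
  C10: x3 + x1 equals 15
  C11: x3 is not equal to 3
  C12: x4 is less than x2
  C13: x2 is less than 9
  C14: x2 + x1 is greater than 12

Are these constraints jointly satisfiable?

Try x1 = 7, x2 = 7, x3 = 8, x4 = 5.
Check constraint 3: x4 - x2 = -2; constraint 6: x3 - x2 = 1; constraint 7: x1 - x4 = 2. The remaining constraints are straightforward to verify.

Satisfiable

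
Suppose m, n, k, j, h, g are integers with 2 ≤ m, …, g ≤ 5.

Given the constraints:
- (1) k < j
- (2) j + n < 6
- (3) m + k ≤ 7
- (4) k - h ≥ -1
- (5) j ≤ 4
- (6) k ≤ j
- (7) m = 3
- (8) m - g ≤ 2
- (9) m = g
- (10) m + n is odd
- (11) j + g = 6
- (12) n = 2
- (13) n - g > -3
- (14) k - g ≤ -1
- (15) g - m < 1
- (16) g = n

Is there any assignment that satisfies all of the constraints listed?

Unsatisfiable

Constraint 7 fixes m = 3 and constraint 12 fixes n = 2. Constraints 9 and 16 give m = g = n, so m = n. But 3 ≠ 2 — contradiction.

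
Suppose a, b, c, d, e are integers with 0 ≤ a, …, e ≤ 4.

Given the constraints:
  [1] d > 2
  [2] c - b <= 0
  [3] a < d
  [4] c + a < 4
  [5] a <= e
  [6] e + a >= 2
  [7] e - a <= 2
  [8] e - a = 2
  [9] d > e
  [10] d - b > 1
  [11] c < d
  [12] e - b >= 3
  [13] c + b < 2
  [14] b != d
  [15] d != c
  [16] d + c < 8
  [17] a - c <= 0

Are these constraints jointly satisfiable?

Unsatisfiable

Constraints 2, 7, 12, and 17 give e − b ≥ 3, b − c ≥ 0, c − a ≥ 0, a − e ≥ -2.
Adding all 4 inequalities: the left sides telescope to 0, and the right sides sum to 3 + 0 + 0 + (-2) = 1. So 0 ≥ 1, which is false.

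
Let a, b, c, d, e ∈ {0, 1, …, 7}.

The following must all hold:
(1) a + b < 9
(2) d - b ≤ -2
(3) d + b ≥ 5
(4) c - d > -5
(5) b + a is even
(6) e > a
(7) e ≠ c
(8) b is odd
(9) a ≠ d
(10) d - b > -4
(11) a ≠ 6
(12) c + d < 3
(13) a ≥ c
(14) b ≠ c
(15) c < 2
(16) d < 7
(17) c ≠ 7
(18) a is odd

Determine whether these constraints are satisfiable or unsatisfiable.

Try a = 1, b = 5, c = 0, d = 2, e = 2.
Check constraint 1: a + b = 6; constraint 2: d - b = -3. The remaining constraints are straightforward to verify.

Satisfiable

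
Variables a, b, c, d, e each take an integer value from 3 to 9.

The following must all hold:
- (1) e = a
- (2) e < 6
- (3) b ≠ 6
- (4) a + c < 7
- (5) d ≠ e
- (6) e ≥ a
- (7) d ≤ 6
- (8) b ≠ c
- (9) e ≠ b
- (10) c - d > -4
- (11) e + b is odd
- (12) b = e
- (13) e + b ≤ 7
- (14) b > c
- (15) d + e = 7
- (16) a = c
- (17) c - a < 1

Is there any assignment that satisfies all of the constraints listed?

From constraints 1, 12, and 16, b = e = a = c, so b = c. But constraint 8 says b ≠ c. Contradiction.

Unsatisfiable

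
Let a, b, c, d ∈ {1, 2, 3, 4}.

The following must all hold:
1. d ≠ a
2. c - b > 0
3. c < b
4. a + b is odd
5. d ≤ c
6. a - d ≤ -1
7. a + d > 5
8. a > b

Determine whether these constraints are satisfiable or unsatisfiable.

Unsatisfiable

Constraints 3, 5, 6, and 8 give b < a, a < d, d ≤ c, c < b. Chaining: b < a < d ≤ c < b, which forces b < b — impossible.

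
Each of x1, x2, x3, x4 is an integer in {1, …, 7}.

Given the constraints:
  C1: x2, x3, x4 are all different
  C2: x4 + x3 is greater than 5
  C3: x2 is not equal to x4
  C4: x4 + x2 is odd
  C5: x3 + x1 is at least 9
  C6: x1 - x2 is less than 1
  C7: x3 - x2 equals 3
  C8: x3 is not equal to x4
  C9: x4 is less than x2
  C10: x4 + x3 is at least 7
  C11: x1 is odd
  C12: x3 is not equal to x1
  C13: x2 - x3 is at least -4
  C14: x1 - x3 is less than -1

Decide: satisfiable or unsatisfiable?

One satisfying assignment is x1 = 3, x2 = 4, x3 = 7, x4 = 1.
For the less obvious constraints — constraint 2: x4 + x3 = 8; constraint 5: x3 + x1 = 10 — and the others hold by inspection.

Satisfiable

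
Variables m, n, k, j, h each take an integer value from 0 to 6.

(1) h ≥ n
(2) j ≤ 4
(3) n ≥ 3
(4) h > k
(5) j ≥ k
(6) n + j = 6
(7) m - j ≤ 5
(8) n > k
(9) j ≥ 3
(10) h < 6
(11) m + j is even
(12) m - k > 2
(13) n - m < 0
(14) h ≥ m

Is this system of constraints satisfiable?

Setting (m, n, k, j, h) = (5, 3, 1, 3, 5) satisfies everything: constraint 6: n + j = 6; constraint 7: m - j = 2; constraint 12: m - k = 4, and the others follow.

Satisfiable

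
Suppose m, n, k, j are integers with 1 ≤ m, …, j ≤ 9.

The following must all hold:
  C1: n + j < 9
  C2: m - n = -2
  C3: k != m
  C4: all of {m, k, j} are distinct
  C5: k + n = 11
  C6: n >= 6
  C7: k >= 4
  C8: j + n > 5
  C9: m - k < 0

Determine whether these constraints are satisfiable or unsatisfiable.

Take m = 4, n = 6, k = 5, j = 2. Then constraint 1: n + j = 8; constraint 2: m - n = -2; constraint 5: k + n = 11, and every other listed constraint is also met.

Satisfiable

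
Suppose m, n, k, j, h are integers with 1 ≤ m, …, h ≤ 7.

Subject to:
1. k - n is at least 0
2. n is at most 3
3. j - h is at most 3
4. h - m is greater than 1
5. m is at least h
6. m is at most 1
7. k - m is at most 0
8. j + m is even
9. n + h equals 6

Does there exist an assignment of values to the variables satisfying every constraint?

From constraint 2: n ≤ 3. From constraints 5 and 6: h ≤ m ≤ 1. Hence n + h ≤ 4. But constraint 9 requires n + h = 6, and 6 > 4. Contradiction.

Unsatisfiable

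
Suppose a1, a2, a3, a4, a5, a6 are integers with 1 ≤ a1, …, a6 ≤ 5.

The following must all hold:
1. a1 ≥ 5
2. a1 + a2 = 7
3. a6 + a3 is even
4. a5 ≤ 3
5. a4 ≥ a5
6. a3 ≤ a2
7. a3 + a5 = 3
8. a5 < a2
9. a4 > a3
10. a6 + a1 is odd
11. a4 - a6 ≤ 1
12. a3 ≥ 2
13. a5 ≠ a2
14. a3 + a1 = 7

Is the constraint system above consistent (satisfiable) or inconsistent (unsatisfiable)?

Satisfiable

One satisfying assignment is a1 = 5, a2 = 2, a3 = 2, a4 = 3, a5 = 1, a6 = 4.
For the less obvious constraints — constraint 2: a1 + a2 = 7; constraint 7: a3 + a5 = 3 — and the others hold by inspection.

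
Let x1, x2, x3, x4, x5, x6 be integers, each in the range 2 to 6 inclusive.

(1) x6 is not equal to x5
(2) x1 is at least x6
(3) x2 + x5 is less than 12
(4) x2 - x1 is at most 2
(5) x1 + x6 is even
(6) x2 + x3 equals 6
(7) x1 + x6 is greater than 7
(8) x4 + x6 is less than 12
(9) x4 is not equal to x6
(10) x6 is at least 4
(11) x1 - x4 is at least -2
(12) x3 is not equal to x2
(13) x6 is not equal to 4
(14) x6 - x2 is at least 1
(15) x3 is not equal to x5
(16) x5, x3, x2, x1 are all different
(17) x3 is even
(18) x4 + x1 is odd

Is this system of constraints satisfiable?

Satisfiable

Try x1 = 5, x2 = 4, x3 = 2, x4 = 4, x5 = 6, x6 = 5.
Check constraint 3: x2 + x5 = 10; constraint 4: x2 - x1 = -1; constraint 6: x2 + x3 = 6. The remaining constraints are straightforward to verify.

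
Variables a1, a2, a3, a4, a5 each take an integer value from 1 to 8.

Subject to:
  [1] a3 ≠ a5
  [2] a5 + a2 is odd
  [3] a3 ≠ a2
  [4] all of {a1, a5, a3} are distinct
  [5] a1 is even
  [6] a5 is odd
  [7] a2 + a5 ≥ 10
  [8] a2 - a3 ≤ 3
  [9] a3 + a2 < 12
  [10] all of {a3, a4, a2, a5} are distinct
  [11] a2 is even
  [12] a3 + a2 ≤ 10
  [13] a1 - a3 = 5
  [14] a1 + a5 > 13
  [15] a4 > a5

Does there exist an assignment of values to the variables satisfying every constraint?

Satisfiable

Take a1 = 8, a2 = 6, a3 = 3, a4 = 8, a5 = 7. Then constraint 7: a2 + a5 = 13; constraint 8: a2 - a3 = 3, and every other listed constraint is also met.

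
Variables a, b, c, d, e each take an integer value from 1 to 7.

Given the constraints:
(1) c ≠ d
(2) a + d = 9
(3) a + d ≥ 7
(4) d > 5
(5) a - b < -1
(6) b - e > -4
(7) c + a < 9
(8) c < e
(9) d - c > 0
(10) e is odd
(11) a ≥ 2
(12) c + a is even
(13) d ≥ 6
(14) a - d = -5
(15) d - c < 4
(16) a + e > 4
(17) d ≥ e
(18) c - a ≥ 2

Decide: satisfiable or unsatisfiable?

Satisfiable

Setting (a, b, c, d, e) = (2, 4, 4, 7, 5) satisfies everything: constraint 2: a + d = 9; constraint 3: a + d = 9; constraint 5: a - b = -2, and the others follow.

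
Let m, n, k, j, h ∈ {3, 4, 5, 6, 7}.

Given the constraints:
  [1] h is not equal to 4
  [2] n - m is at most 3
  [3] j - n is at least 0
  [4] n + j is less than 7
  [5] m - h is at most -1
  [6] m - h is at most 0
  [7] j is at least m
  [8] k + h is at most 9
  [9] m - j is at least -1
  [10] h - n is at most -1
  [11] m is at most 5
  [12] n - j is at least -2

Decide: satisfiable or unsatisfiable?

Unsatisfiable

Constraints 3, 5, 9, and 10 give m − j ≥ -1, j − n ≥ 0, n − h ≥ 1, h − m ≥ 1.
Adding all 4 inequalities: the left sides telescope to 0, and the right sides sum to (-1) + 0 + 1 + 1 = 1. So 0 ≥ 1, which is false.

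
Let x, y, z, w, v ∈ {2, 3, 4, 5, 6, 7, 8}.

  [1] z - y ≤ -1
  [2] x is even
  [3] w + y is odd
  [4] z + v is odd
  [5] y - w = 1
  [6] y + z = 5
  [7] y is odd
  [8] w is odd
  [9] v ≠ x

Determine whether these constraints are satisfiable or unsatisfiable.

Unsatisfiable

Constraint 8 makes w odd and constraint 7 makes y odd, so w + y must be even. Constraint 3 says w + y is odd — contradiction.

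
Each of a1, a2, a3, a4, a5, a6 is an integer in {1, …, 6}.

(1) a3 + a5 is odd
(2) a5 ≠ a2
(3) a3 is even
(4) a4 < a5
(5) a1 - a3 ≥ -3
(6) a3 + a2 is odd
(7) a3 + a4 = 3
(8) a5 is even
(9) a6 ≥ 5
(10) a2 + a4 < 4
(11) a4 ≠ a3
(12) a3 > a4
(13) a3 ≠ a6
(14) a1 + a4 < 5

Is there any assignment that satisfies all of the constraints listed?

Constraint 3 makes a3 even and constraint 8 makes a5 even, so a3 + a5 must be even. Constraint 1 says a3 + a5 is odd — contradiction.

Unsatisfiable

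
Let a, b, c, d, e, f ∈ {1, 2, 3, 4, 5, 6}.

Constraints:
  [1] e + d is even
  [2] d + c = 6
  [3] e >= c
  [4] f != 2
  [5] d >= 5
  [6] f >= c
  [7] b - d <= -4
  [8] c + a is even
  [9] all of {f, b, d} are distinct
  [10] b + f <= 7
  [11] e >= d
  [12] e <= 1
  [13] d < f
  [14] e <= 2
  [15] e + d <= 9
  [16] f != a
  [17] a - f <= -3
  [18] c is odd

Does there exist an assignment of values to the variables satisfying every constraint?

From constraints 5 and 11: e ≥ d and d ≥ 5, so e ≥ 5. From constraint 14: e ≤ 2. But 2 < 5, so no value of e works.

Unsatisfiable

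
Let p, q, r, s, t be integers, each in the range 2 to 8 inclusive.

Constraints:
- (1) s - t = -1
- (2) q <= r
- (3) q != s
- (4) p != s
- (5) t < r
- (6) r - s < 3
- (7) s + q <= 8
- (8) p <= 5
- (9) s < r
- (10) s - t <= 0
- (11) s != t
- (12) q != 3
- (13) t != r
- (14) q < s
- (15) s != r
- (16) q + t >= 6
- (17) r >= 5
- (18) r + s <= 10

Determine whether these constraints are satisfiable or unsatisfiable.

Satisfiable

One satisfying assignment is p = 2, q = 2, r = 5, s = 3, t = 4.
For the less obvious constraints — constraint 1: s - t = -1; constraint 6: r - s = 2; constraint 7: s + q = 5 — and the others hold by inspection.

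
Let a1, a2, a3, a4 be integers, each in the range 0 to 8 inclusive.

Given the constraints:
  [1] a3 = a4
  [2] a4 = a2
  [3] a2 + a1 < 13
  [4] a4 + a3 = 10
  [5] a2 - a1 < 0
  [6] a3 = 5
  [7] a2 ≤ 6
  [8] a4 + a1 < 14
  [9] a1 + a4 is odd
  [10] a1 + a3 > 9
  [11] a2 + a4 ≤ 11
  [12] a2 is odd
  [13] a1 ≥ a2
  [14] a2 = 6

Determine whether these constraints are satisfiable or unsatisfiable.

Unsatisfiable

Constraint 6 fixes a3 = 5 and constraint 14 fixes a2 = 6. Constraints 1 and 2 give a3 = a4 = a2, so a3 = a2. But 5 ≠ 6 — contradiction.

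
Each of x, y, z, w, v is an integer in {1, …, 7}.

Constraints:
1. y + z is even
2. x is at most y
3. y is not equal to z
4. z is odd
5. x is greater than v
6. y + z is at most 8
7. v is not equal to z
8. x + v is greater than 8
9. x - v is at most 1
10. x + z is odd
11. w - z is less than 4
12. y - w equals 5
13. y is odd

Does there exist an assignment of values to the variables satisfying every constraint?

Setting (x, y, z, w, v) = (6, 7, 1, 2, 5) satisfies everything: constraint 6: y + z = 8; constraint 8: x + v = 11, and the others follow.

Satisfiable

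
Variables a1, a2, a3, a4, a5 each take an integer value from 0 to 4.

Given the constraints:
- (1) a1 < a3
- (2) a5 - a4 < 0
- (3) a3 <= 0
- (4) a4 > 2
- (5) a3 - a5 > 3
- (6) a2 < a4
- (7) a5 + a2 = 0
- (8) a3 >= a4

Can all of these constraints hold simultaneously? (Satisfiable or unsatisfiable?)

Unsatisfiable

From constraint 4: a4 ≥ 3. From constraints 3 and 8: a4 ≤ a3 and a3 ≤ 0, so a4 ≤ 0. But 0 < 3, so no value of a4 works.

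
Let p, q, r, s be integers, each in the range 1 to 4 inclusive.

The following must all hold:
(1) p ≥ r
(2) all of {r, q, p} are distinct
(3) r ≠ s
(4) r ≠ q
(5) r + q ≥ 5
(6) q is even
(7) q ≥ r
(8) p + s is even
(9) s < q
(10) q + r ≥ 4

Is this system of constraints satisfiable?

The assignment p = 3, q = 4, r = 1, s = 3 works:
  constraint 5 holds since r + q = 5.
  constraint 10 holds since q + r = 5.
The rest check out directly.

Satisfiable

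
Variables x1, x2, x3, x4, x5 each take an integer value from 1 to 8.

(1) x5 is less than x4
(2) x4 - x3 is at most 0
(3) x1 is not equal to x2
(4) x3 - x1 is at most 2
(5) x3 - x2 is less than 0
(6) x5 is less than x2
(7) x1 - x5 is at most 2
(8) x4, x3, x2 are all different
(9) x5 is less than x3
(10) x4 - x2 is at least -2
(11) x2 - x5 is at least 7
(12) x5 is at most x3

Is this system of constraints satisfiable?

Unsatisfiable

Constraints 2, 4, 7, 10, and 11 give x5 − x1 ≥ -2, x1 − x3 ≥ -2, x3 − x4 ≥ 0, x4 − x2 ≥ -2, x2 − x5 ≥ 7.
Adding all 5 inequalities: the left sides telescope to 0, and the right sides sum to (-2) + (-2) + 0 + (-2) + 7 = 1. So 0 ≥ 1, which is false.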